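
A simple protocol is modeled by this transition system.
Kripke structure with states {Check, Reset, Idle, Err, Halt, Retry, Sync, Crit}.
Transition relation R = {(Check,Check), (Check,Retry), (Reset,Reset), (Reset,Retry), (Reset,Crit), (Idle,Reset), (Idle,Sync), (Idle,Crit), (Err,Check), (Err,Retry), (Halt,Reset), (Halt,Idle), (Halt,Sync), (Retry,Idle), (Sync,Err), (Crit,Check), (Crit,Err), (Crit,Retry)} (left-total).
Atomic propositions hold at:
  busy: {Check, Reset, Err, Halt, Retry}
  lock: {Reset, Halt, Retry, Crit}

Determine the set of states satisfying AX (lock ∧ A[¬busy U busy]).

Sat(¬busy) = {Idle, Sync, Crit}
A[¬busy U busy]: least fixpoint, start Z0 = Sat(busy) = {Check, Reset, Err, Halt, Retry}, add states in Sat(¬busy) with every successor in Z. Z1 = {Check, Reset, Err, Halt, Retry, Sync, Crit}; Z2 = {Check, Reset, Idle, Err, Halt, Retry, Sync, Crit}; fixed.
Sat(A[¬busy U busy]) = {Check, Reset, Idle, Err, Halt, Retry, Sync, Crit}
Sat(lock ∧ A[¬busy U busy]) = {Reset, Halt, Retry, Crit}
Sat(AX (lock ∧ A[¬busy U busy])) = {s : every successor in {Reset, Halt, Retry, Crit}} = {Reset}

{Reset}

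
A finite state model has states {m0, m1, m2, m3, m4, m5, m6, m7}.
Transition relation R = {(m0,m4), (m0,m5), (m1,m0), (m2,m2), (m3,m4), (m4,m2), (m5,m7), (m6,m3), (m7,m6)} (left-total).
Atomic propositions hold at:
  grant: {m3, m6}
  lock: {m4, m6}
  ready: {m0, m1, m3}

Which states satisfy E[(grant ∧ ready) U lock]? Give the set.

Sat(grant ∧ ready) = {m3}
E[(grant ∧ ready) U lock]: least fixpoint, start Z0 = Sat(lock) = {m4, m6}, add states in Sat(grant ∧ ready) with some successor in Z. Z1 = {m3, m4, m6}; fixed.
Sat(E[(grant ∧ ready) U lock]) = {m3, m4, m6}

{m3, m4, m6}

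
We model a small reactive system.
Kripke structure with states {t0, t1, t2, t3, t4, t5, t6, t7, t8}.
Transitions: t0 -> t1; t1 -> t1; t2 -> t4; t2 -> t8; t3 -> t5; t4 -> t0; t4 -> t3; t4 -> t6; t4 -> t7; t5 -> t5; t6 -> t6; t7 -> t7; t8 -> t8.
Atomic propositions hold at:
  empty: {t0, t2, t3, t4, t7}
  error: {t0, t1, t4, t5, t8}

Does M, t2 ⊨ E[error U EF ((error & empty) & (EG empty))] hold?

Sat(error & empty) = {t0, t4}
EG empty: greatest fixpoint, start Z0 = {t0, t2, t3, t4, t7}, keep only states in Sat with some successor in Z. Z1 = {t2, t4, t7}; fixed.
Sat(EG empty) = {t2, t4, t7}
Sat((error & empty) & (EG empty)) = {t4}
EF ((error & empty) & (EG empty)): least fixpoint, start Z0 = {t4}, add states with some successor in Z. Z1 = {t2, t4}; fixed.
Sat(EF ((error & empty) & (EG empty))) = {t2, t4}
E[error U EF ((error & empty) & (EG empty))]: least fixpoint, start Z0 = Sat(EF ((error & empty) & (EG empty))) = {t2, t4}, add states in Sat(error) with some successor in Z. Already a fixed point.
Sat(E[error U EF ((error & empty) & (EG empty))]) = {t2, t4}
t2 ∈ Sat(E[error U EF ((error & empty) & (EG empty))]) = {t2, t4}, so the formula holds at t2.

Yes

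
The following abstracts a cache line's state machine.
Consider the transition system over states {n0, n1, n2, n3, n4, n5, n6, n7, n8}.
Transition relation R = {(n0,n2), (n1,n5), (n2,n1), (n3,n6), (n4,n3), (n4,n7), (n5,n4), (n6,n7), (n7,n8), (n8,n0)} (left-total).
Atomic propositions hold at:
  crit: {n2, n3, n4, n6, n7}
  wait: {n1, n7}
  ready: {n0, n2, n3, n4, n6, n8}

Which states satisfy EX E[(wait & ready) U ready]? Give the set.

Sat(wait & ready) = ∅
E[(wait & ready) U ready]: least fixpoint, start Z0 = Sat(ready) = {n0, n2, n3, n4, n6, n8}, add states in Sat(wait & ready) with some successor in Z. Already a fixed point.
Sat(E[(wait & ready) U ready]) = {n0, n2, n3, n4, n6, n8}
Sat(EX E[(wait & ready) U ready]) = {s : some successor in {n0, n2, n3, n4, n6, n8}} = {n0, n3, n4, n5, n7, n8}

{n0, n3, n4, n5, n7, n8}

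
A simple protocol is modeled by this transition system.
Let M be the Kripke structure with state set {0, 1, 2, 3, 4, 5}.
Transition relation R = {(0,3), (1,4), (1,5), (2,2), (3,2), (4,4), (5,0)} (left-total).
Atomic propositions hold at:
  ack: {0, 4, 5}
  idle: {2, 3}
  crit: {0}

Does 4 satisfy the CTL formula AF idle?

No

AF idle: least fixpoint, start Z0 = {2, 3}, add states with every successor in Z. Z1 = {0, 2, 3}; Z2 = {0, 2, 3, 5}; fixed.
Sat(AF idle) = {0, 2, 3, 5}
4 ∉ Sat(AF idle) = {0, 2, 3, 5}, so the formula does not hold at 4.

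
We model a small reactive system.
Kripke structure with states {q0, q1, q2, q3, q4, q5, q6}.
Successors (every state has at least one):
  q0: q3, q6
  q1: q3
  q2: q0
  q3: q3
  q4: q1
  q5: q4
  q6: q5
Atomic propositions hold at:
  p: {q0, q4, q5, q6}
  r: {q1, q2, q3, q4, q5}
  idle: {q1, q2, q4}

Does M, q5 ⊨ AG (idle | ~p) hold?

Sat(~p) = {q1, q2, q3}
Sat(idle | ~p) = {q1, q2, q3, q4}
AG (idle | ~p): greatest fixpoint, start Z0 = {q1, q2, q3, q4}, keep only states in Sat with every successor in Z. Z1 = {q1, q3, q4}; fixed.
Sat(AG (idle | ~p)) = {q1, q3, q4}
q5 ∉ Sat(AG (idle | ~p)) = {q1, q3, q4}, so the formula does not hold at q5.

No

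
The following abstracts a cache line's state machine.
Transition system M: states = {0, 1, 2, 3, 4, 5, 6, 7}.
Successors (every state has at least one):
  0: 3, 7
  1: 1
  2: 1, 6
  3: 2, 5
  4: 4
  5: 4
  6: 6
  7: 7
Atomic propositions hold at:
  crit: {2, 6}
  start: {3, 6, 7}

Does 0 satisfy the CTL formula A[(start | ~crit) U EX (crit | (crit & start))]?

No

Sat(~crit) = {0, 1, 3, 4, 5, 7}
Sat(start | ~crit) = {0, 1, 3, 4, 5, 6, 7}
Sat(crit & start) = {6}
Sat(crit | (crit & start)) = {2, 6}
Sat(EX (crit | (crit & start))) = {s : some successor in {2, 6}} = {2, 3, 6}
A[(start | ~crit) U EX (crit | (crit & start))]: least fixpoint, start Z0 = Sat(EX (crit | (crit & start))) = {2, 3, 6}, add states in Sat(start | ~crit) with every successor in Z. Already a fixed point.
Sat(A[(start | ~crit) U EX (crit | (crit & start))]) = {2, 3, 6}
0 ∉ Sat(A[(start | ~crit) U EX (crit | (crit & start))]) = {2, 3, 6}, so the formula does not hold at 0.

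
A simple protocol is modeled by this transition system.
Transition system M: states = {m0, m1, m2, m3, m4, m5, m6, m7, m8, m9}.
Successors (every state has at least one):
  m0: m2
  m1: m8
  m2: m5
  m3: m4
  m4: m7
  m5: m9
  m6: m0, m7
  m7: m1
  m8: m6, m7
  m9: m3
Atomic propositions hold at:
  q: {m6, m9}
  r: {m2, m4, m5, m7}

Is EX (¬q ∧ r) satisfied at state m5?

No

Sat(¬q) = {m0, m1, m2, m3, m4, m5, m7, m8}
Sat(¬q ∧ r) = {m2, m4, m5, m7}
Sat(EX (¬q ∧ r)) = {s : some successor in {m2, m4, m5, m7}} = {m0, m2, m3, m4, m6, m8}
m5 ∉ Sat(EX (¬q ∧ r)) = {m0, m2, m3, m4, m6, m8}, so the formula does not hold at m5.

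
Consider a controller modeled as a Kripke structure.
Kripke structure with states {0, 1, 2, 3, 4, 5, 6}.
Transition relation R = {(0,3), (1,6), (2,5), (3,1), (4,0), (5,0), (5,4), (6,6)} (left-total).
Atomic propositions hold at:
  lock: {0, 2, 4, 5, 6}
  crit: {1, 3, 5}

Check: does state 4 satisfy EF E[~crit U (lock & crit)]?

Sat(~crit) = {0, 2, 4, 6}
Sat(lock & crit) = {5}
E[~crit U (lock & crit)]: least fixpoint, start Z0 = Sat((lock & crit)) = {5}, add states in Sat(~crit) with some successor in Z. Z1 = {2, 5}; fixed.
Sat(E[~crit U (lock & crit)]) = {2, 5}
EF E[~crit U (lock & crit)]: least fixpoint, start Z0 = {2, 5}, add states with some successor in Z. Already a fixed point.
Sat(EF E[~crit U (lock & crit)]) = {2, 5}
4 ∉ Sat(EF E[~crit U (lock & crit)]) = {2, 5}, so the formula does not hold at 4.

No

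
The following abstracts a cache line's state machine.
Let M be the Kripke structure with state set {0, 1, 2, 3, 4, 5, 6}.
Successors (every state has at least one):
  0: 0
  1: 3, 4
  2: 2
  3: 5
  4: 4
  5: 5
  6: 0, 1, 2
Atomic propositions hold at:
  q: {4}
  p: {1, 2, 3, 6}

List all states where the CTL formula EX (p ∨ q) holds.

{1, 2, 4, 6}

Sat(p ∨ q) = {1, 2, 3, 4, 6}
Sat(EX (p ∨ q)) = {s : some successor in {1, 2, 3, 4, 6}} = {1, 2, 4, 6}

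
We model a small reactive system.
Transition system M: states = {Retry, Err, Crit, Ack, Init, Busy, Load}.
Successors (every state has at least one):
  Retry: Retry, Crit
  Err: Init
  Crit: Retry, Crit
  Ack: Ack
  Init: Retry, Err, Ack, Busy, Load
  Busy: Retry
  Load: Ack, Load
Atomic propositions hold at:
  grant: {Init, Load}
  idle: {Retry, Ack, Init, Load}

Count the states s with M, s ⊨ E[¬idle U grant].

3

Sat(¬idle) = {Err, Crit, Busy}
E[¬idle U grant]: least fixpoint, start Z0 = Sat(grant) = {Init, Load}, add states in Sat(¬idle) with some successor in Z. Z1 = {Err, Init, Load}; fixed.
Sat(E[¬idle U grant]) = {Err, Init, Load}
|Sat(E[¬idle U grant])| = |{Err, Init, Load}| = 3.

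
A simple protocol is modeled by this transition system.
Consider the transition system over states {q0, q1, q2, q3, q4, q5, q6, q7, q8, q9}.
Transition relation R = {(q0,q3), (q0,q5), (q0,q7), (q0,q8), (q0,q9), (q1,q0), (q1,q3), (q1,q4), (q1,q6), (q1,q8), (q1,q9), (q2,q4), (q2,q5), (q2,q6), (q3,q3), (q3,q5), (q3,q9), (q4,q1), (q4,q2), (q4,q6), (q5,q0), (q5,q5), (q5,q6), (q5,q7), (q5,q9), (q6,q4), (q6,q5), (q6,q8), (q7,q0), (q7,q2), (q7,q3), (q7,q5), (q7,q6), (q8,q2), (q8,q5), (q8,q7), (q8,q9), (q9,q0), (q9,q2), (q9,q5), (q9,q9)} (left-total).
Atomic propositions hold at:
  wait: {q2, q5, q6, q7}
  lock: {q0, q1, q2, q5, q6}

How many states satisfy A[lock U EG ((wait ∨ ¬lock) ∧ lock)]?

3

Sat(¬lock) = {q3, q4, q7, q8, q9}
Sat(wait ∨ ¬lock) = {q2, q3, q4, q5, q6, q7, q8, q9}
Sat((wait ∨ ¬lock) ∧ lock) = {q2, q5, q6}
EG ((wait ∨ ¬lock) ∧ lock): greatest fixpoint, start Z0 = {q2, q5, q6}, keep only states in Sat with some successor in Z. Already a fixed point.
Sat(EG ((wait ∨ ¬lock) ∧ lock)) = {q2, q5, q6}
A[lock U EG ((wait ∨ ¬lock) ∧ lock)]: least fixpoint, start Z0 = Sat(EG ((wait ∨ ¬lock) ∧ lock)) = {q2, q5, q6}, add states in Sat(lock) with every successor in Z. Already a fixed point.
Sat(A[lock U EG ((wait ∨ ¬lock) ∧ lock)]) = {q2, q5, q6}
|Sat(A[lock U EG ((wait ∨ ¬lock) ∧ lock)])| = |{q2, q5, q6}| = 3.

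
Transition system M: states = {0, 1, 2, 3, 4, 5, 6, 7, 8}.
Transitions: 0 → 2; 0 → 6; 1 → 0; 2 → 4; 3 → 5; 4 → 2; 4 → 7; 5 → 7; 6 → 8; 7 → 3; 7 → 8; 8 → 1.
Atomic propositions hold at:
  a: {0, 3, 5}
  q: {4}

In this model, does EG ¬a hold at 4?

Sat(¬a) = {1, 2, 4, 6, 7, 8}
EG ¬a: greatest fixpoint, start Z0 = {1, 2, 4, 6, 7, 8}, keep only states in Sat with some successor in Z. Z1 = {2, 4, 6, 7, 8}; Z2 = {2, 4, 6, 7}; Z3 = {2, 4}; fixed.
Sat(EG ¬a) = {2, 4}
4 ∈ Sat(EG ¬a) = {2, 4}, so the formula holds at 4.

Yes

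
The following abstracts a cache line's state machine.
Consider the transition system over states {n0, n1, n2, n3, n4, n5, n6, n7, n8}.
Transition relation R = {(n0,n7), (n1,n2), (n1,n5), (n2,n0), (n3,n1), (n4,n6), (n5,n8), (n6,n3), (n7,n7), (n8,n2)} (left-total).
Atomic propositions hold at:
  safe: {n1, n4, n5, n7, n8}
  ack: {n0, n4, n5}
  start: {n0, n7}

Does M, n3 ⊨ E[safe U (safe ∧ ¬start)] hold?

No

Sat(¬start) = {n1, n2, n3, n4, n5, n6, n8}
Sat(safe ∧ ¬start) = {n1, n4, n5, n8}
E[safe U (safe ∧ ¬start)]: least fixpoint, start Z0 = Sat((safe ∧ ¬start)) = {n1, n4, n5, n8}, add states in Sat(safe) with some successor in Z. Already a fixed point.
Sat(E[safe U (safe ∧ ¬start)]) = {n1, n4, n5, n8}
n3 ∉ Sat(E[safe U (safe ∧ ¬start)]) = {n1, n4, n5, n8}, so the formula does not hold at n3.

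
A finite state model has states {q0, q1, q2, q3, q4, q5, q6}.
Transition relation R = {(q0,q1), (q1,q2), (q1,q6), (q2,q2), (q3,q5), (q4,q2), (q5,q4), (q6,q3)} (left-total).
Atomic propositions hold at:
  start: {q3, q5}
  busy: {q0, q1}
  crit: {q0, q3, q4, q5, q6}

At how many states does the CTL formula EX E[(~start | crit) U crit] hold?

5

Sat(~start) = {q0, q1, q2, q4, q6}
Sat(~start | crit) = {q0, q1, q2, q3, q4, q5, q6}
E[(~start | crit) U crit]: least fixpoint, start Z0 = Sat(crit) = {q0, q3, q4, q5, q6}, add states in Sat(~start | crit) with some successor in Z. Z1 = {q0, q1, q3, q4, q5, q6}; fixed.
Sat(E[(~start | crit) U crit]) = {q0, q1, q3, q4, q5, q6}
Sat(EX E[(~start | crit) U crit]) = {s : some successor in {q0, q1, q3, q4, q5, q6}} = {q0, q1, q3, q5, q6}
|Sat(EX E[(~start | crit) U crit])| = |{q0, q1, q3, q5, q6}| = 5.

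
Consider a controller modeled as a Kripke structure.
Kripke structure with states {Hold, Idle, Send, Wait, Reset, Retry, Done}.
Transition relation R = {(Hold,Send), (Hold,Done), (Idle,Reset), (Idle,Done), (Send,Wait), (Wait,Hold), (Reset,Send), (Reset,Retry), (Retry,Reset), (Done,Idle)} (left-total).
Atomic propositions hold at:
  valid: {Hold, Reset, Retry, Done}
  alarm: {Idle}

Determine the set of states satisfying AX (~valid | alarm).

Sat(~valid) = {Idle, Send, Wait}
Sat(~valid | alarm) = {Idle, Send, Wait}
Sat(AX (~valid | alarm)) = {s : every successor in {Idle, Send, Wait}} = {Send, Done}

{Send, Done}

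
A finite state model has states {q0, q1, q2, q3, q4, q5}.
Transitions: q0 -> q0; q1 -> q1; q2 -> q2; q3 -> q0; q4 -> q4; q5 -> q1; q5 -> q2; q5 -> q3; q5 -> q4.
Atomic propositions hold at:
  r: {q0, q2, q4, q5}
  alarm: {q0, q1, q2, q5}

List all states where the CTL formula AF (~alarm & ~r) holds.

{q3}

Sat(~alarm) = {q3, q4}
Sat(~r) = {q1, q3}
Sat(~alarm & ~r) = {q3}
AF (~alarm & ~r): least fixpoint, start Z0 = {q3}, add states with every successor in Z. Already a fixed point.
Sat(AF (~alarm & ~r)) = {q3}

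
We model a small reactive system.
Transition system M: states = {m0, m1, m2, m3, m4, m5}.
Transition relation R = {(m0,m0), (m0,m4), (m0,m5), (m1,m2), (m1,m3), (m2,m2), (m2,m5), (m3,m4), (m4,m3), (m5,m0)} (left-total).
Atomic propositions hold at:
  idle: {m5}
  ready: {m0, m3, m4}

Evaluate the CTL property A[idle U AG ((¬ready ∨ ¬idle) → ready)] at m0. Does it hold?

Sat(¬ready) = {m1, m2, m5}
Sat(¬idle) = {m0, m1, m2, m3, m4}
Sat(¬ready ∨ ¬idle) = {m0, m1, m2, m3, m4, m5}
Sat((¬ready ∨ ¬idle) → ready) = {m0, m3, m4}
AG ((¬ready ∨ ¬idle) → ready): greatest fixpoint, start Z0 = {m0, m3, m4}, keep only states in Sat with every successor in Z. Z1 = {m3, m4}; fixed.
Sat(AG ((¬ready ∨ ¬idle) → ready)) = {m3, m4}
A[idle U AG ((¬ready ∨ ¬idle) → ready)]: least fixpoint, start Z0 = Sat(AG ((¬ready ∨ ¬idle) → ready)) = {m3, m4}, add states in Sat(idle) with every successor in Z. Already a fixed point.
Sat(A[idle U AG ((¬ready ∨ ¬idle) → ready)]) = {m3, m4}
m0 ∉ Sat(A[idle U AG ((¬ready ∨ ¬idle) → ready)]) = {m3, m4}, so the formula does not hold at m0.

No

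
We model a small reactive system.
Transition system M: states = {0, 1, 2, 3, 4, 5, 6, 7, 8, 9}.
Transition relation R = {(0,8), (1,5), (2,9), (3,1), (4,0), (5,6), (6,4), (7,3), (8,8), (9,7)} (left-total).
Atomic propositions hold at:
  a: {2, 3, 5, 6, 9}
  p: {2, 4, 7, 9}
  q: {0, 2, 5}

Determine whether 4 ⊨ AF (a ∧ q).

Sat(a ∧ q) = {2, 5}
AF (a ∧ q): least fixpoint, start Z0 = {2, 5}, add states with every successor in Z. Z1 = {1, 2, 5}; Z2 = {1, 2, 3, 5}; Z3 = {1, 2, 3, 5, 7}; Z4 = {1, 2, 3, 5, 7, 9}; fixed.
Sat(AF (a ∧ q)) = {1, 2, 3, 5, 7, 9}
4 ∉ Sat(AF (a ∧ q)) = {1, 2, 3, 5, 7, 9}, so the formula does not hold at 4.

No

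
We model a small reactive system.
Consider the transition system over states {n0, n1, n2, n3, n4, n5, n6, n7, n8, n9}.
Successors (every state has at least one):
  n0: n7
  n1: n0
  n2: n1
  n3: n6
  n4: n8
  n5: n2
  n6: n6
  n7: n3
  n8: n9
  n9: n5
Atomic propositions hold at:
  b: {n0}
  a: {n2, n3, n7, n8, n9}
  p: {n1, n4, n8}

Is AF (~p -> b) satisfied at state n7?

Sat(~p) = {n0, n2, n3, n5, n6, n7, n9}
Sat(~p -> b) = {n0, n1, n4, n8}
AF (~p -> b): least fixpoint, start Z0 = {n0, n1, n4, n8}, add states with every successor in Z. Z1 = {n0, n1, n2, n4, n8}; Z2 = {n0, n1, n2, n4, n5, n8}; Z3 = {n0, n1, n2, n4, n5, n8, n9}; fixed.
Sat(AF (~p -> b)) = {n0, n1, n2, n4, n5, n8, n9}
n7 ∉ Sat(AF (~p -> b)) = {n0, n1, n2, n4, n5, n8, n9}, so the formula does not hold at n7.

No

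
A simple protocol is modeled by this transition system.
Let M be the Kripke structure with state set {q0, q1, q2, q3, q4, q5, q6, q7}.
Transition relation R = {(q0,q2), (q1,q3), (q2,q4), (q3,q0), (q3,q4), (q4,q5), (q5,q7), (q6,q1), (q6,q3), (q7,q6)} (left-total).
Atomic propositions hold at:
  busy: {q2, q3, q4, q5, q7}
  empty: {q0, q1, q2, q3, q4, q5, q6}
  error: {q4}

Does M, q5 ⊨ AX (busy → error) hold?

Sat(busy → error) = {q0, q1, q4, q6}
Sat(AX (busy → error)) = {s : every successor in {q0, q1, q4, q6}} = {q2, q3, q7}
q5 ∉ Sat(AX (busy → error)) = {q2, q3, q7}, so the formula does not hold at q5.

No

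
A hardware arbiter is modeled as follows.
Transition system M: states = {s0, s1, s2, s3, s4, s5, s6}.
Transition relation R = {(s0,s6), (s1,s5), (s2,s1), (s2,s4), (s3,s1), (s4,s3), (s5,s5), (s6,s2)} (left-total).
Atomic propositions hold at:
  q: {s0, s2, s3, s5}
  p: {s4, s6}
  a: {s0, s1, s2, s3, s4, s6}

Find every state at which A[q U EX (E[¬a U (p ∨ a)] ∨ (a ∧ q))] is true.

{s0, s2, s3, s4, s6}

Sat(¬a) = {s5}
Sat(p ∨ a) = {s0, s1, s2, s3, s4, s6}
E[¬a U (p ∨ a)]: least fixpoint, start Z0 = Sat((p ∨ a)) = {s0, s1, s2, s3, s4, s6}, add states in Sat(¬a) with some successor in Z. Already a fixed point.
Sat(E[¬a U (p ∨ a)]) = {s0, s1, s2, s3, s4, s6}
Sat(a ∧ q) = {s0, s2, s3}
Sat(E[¬a U (p ∨ a)] ∨ (a ∧ q)) = {s0, s1, s2, s3, s4, s6}
Sat(EX (E[¬a U (p ∨ a)] ∨ (a ∧ q))) = {s : some successor in {s0, s1, s2, s3, s4, s6}} = {s0, s2, s3, s4, s6}
A[q U EX (E[¬a U (p ∨ a)] ∨ (a ∧ q))]: least fixpoint, start Z0 = Sat(EX (E[¬a U (p ∨ a)] ∨ (a ∧ q))) = {s0, s2, s3, s4, s6}, add states in Sat(q) with every successor in Z. Already a fixed point.
Sat(A[q U EX (E[¬a U (p ∨ a)] ∨ (a ∧ q))]) = {s0, s2, s3, s4, s6}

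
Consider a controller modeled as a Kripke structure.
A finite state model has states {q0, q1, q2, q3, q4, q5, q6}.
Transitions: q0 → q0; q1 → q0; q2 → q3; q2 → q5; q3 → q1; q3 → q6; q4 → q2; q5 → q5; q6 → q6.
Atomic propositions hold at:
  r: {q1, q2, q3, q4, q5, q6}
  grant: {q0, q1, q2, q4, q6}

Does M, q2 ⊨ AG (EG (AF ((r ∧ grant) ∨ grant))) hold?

Sat(r ∧ grant) = {q1, q2, q4, q6}
Sat((r ∧ grant) ∨ grant) = {q0, q1, q2, q4, q6}
AF ((r ∧ grant) ∨ grant): least fixpoint, start Z0 = {q0, q1, q2, q4, q6}, add states with every successor in Z. Z1 = {q0, q1, q2, q3, q4, q6}; fixed.
Sat(AF ((r ∧ grant) ∨ grant)) = {q0, q1, q2, q3, q4, q6}
EG (AF ((r ∧ grant) ∨ grant)): greatest fixpoint, start Z0 = {q0, q1, q2, q3, q4, q6}, keep only states in Sat with some successor in Z. Already a fixed point.
Sat(EG (AF ((r ∧ grant) ∨ grant))) = {q0, q1, q2, q3, q4, q6}
AG (EG (AF ((r ∧ grant) ∨ grant))): greatest fixpoint, start Z0 = {q0, q1, q2, q3, q4, q6}, keep only states in Sat with every successor in Z. Z1 = {q0, q1, q3, q4, q6}; Z2 = {q0, q1, q3, q6}; fixed.
Sat(AG (EG (AF ((r ∧ grant) ∨ grant)))) = {q0, q1, q3, q6}
q2 ∉ Sat(AG (EG (AF ((r ∧ grant) ∨ grant)))) = {q0, q1, q3, q6}, so the formula does not hold at q2.

No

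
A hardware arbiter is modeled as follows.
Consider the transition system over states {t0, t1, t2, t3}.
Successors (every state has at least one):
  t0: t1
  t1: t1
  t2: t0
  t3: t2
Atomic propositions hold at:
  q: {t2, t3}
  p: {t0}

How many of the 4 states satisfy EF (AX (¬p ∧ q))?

Sat(¬p) = {t1, t2, t3}
Sat(¬p ∧ q) = {t2, t3}
Sat(AX (¬p ∧ q)) = {s : every successor in {t2, t3}} = {t3}
EF (AX (¬p ∧ q)): least fixpoint, start Z0 = {t3}, add states with some successor in Z. Already a fixed point.
Sat(EF (AX (¬p ∧ q))) = {t3}
|Sat(EF (AX (¬p ∧ q)))| = |{t3}| = 1.

1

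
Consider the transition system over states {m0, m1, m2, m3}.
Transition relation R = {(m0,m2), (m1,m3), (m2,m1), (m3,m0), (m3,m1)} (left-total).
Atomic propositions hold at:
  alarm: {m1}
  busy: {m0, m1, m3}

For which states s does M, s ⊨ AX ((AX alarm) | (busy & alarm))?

{m0, m2}

Sat(AX alarm) = {s : every successor in {m1}} = {m2}
Sat(busy & alarm) = {m1}
Sat((AX alarm) | (busy & alarm)) = {m1, m2}
Sat(AX ((AX alarm) | (busy & alarm))) = {s : every successor in {m1, m2}} = {m0, m2}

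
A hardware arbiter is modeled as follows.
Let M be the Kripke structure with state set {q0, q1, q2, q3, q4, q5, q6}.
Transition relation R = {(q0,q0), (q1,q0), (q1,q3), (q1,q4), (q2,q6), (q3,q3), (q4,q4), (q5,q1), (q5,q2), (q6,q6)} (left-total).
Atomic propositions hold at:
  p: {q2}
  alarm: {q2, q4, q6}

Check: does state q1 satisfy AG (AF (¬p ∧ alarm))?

Sat(¬p) = {q0, q1, q3, q4, q5, q6}
Sat(¬p ∧ alarm) = {q4, q6}
AF (¬p ∧ alarm): least fixpoint, start Z0 = {q4, q6}, add states with every successor in Z. Z1 = {q2, q4, q6}; fixed.
Sat(AF (¬p ∧ alarm)) = {q2, q4, q6}
AG (AF (¬p ∧ alarm)): greatest fixpoint, start Z0 = {q2, q4, q6}, keep only states in Sat with every successor in Z. Already a fixed point.
Sat(AG (AF (¬p ∧ alarm))) = {q2, q4, q6}
q1 ∉ Sat(AG (AF (¬p ∧ alarm))) = {q2, q4, q6}, so the formula does not hold at q1.

No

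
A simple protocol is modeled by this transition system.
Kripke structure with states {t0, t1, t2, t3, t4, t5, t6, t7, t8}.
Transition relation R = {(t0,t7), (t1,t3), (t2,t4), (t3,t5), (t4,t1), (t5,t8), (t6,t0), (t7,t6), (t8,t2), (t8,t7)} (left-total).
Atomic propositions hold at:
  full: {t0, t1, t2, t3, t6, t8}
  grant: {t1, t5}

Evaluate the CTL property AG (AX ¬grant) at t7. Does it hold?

Yes

Sat(¬grant) = {t0, t2, t3, t4, t6, t7, t8}
Sat(AX ¬grant) = {s : every successor in {t0, t2, t3, t4, t6, t7, t8}} = {t0, t1, t2, t5, t6, t7, t8}
AG (AX ¬grant): greatest fixpoint, start Z0 = {t0, t1, t2, t5, t6, t7, t8}, keep only states in Sat with every successor in Z. Z1 = {t0, t5, t6, t7, t8}; Z2 = {t0, t5, t6, t7}; Z3 = {t0, t6, t7}; fixed.
Sat(AG (AX ¬grant)) = {t0, t6, t7}
t7 ∈ Sat(AG (AX ¬grant)) = {t0, t6, t7}, so the formula holds at t7.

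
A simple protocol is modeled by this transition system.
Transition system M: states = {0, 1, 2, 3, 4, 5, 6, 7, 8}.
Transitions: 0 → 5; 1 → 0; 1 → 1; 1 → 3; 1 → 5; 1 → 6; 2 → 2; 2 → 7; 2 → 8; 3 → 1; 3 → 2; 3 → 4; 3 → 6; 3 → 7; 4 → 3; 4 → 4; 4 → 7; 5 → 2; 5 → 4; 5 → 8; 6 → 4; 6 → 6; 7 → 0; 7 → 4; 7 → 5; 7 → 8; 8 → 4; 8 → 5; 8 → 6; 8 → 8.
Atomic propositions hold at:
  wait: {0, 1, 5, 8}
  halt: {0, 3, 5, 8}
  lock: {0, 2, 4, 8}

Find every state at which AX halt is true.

Sat(AX halt) = {s : every successor in {0, 3, 5, 8}} = {0}

{0}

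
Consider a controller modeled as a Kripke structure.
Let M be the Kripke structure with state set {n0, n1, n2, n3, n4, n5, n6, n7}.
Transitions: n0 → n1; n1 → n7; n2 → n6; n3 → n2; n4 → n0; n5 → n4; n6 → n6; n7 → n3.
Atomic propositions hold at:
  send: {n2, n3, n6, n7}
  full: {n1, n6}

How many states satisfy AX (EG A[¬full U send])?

Sat(¬full) = {n0, n2, n3, n4, n5, n7}
A[¬full U send]: least fixpoint, start Z0 = Sat(send) = {n2, n3, n6, n7}, add states in Sat(¬full) with every successor in Z. Already a fixed point.
Sat(A[¬full U send]) = {n2, n3, n6, n7}
EG A[¬full U send]: greatest fixpoint, start Z0 = {n2, n3, n6, n7}, keep only states in Sat with some successor in Z. Already a fixed point.
Sat(EG A[¬full U send]) = {n2, n3, n6, n7}
Sat(AX (EG A[¬full U send])) = {s : every successor in {n2, n3, n6, n7}} = {n1, n2, n3, n6, n7}
|Sat(AX (EG A[¬full U send]))| = |{n1, n2, n3, n6, n7}| = 5.

5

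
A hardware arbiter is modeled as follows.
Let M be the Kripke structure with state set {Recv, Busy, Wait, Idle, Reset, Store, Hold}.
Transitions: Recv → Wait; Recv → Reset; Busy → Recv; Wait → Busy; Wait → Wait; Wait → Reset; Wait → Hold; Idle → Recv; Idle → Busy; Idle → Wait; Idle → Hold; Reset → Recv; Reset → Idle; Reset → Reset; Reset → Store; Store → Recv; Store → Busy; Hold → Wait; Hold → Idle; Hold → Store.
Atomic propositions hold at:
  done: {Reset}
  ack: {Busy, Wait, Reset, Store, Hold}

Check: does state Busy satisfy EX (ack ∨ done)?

No

Sat(ack ∨ done) = {Busy, Wait, Reset, Store, Hold}
Sat(EX (ack ∨ done)) = {s : some successor in {Busy, Wait, Reset, Store, Hold}} = {Recv, Wait, Idle, Reset, Store, Hold}
Busy ∉ Sat(EX (ack ∨ done)) = {Recv, Wait, Idle, Reset, Store, Hold}, so the formula does not hold at Busy.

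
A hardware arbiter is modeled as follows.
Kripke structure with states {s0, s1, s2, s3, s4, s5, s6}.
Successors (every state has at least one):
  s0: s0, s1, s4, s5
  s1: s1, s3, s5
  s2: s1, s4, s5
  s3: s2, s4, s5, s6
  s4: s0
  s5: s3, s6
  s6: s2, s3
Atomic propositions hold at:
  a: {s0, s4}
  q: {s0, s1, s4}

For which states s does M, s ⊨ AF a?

{s0, s4}

AF a: least fixpoint, start Z0 = {s0, s4}, add states with every successor in Z. Already a fixed point.
Sat(AF a) = {s0, s4}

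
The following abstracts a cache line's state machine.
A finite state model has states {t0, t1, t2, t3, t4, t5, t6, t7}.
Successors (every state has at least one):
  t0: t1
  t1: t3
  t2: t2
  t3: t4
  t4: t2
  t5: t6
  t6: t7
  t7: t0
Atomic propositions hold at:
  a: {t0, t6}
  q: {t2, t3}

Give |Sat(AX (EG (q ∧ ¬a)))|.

Sat(¬a) = {t1, t2, t3, t4, t5, t7}
Sat(q ∧ ¬a) = {t2, t3}
EG (q ∧ ¬a): greatest fixpoint, start Z0 = {t2, t3}, keep only states in Sat with some successor in Z. Z1 = {t2}; fixed.
Sat(EG (q ∧ ¬a)) = {t2}
Sat(AX (EG (q ∧ ¬a))) = {s : every successor in {t2}} = {t2, t4}
|Sat(AX (EG (q ∧ ¬a)))| = |{t2, t4}| = 2.

2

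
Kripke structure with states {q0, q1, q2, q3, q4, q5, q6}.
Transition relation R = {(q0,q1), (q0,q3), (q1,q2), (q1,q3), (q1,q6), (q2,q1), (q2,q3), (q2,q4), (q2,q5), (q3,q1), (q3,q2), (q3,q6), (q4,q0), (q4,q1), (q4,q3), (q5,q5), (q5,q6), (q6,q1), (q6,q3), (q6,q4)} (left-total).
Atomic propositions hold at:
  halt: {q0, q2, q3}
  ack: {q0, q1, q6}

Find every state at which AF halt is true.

{q0, q2, q3}

AF halt: least fixpoint, start Z0 = {q0, q2, q3}, add states with every successor in Z. Already a fixed point.
Sat(AF halt) = {q0, q2, q3}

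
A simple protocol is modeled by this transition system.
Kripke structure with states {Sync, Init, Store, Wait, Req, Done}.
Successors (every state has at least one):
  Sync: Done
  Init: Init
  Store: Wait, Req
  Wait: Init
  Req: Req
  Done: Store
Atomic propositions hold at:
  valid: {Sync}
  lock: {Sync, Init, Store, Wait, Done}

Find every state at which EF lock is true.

EF lock: least fixpoint, start Z0 = {Sync, Init, Store, Wait, Done}, add states with some successor in Z. Already a fixed point.
Sat(EF lock) = {Sync, Init, Store, Wait, Done}

{Sync, Init, Store, Wait, Done}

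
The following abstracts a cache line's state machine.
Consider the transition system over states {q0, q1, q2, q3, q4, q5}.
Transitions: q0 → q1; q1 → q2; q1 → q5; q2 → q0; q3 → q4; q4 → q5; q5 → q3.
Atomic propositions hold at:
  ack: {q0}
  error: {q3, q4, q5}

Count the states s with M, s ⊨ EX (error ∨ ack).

5

Sat(error ∨ ack) = {q0, q3, q4, q5}
Sat(EX (error ∨ ack)) = {s : some successor in {q0, q3, q4, q5}} = {q1, q2, q3, q4, q5}
|Sat(EX (error ∨ ack))| = |{q1, q2, q3, q4, q5}| = 5.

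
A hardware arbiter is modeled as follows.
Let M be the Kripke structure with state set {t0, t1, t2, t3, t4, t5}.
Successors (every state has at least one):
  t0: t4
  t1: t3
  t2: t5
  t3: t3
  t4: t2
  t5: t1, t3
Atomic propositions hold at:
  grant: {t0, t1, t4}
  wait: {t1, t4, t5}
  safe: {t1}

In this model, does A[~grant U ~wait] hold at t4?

No

Sat(~grant) = {t2, t3, t5}
Sat(~wait) = {t0, t2, t3}
A[~grant U ~wait]: least fixpoint, start Z0 = Sat(~wait) = {t0, t2, t3}, add states in Sat(~grant) with every successor in Z. Already a fixed point.
Sat(A[~grant U ~wait]) = {t0, t2, t3}
t4 ∉ Sat(A[~grant U ~wait]) = {t0, t2, t3}, so the formula does not hold at t4.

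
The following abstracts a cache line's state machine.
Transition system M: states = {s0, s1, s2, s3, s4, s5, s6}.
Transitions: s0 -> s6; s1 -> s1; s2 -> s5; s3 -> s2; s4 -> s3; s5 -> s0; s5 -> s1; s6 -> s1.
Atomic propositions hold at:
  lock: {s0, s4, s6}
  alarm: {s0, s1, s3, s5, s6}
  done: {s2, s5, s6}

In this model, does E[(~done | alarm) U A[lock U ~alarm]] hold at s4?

Yes

Sat(~done) = {s0, s1, s3, s4}
Sat(~done | alarm) = {s0, s1, s3, s4, s5, s6}
Sat(~alarm) = {s2, s4}
A[lock U ~alarm]: least fixpoint, start Z0 = Sat(~alarm) = {s2, s4}, add states in Sat(lock) with every successor in Z. Already a fixed point.
Sat(A[lock U ~alarm]) = {s2, s4}
E[(~done | alarm) U A[lock U ~alarm]]: least fixpoint, start Z0 = Sat(A[lock U ~alarm]) = {s2, s4}, add states in Sat(~done | alarm) with some successor in Z. Z1 = {s2, s3, s4}; fixed.
Sat(E[(~done | alarm) U A[lock U ~alarm]]) = {s2, s3, s4}
s4 ∈ Sat(E[(~done | alarm) U A[lock U ~alarm]]) = {s2, s3, s4}, so the formula holds at s4.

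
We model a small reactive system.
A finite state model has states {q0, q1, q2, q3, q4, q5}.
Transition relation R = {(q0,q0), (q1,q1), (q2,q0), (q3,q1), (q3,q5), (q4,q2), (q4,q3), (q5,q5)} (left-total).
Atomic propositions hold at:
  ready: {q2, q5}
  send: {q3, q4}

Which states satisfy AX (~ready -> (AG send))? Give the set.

{q5}

Sat(~ready) = {q0, q1, q3, q4}
AG send: greatest fixpoint, start Z0 = {q3, q4}, keep only states in Sat with every successor in Z. Z1 = ∅; fixed.
Sat(AG send) = ∅
Sat(~ready -> (AG send)) = {q2, q5}
Sat(AX (~ready -> (AG send))) = {s : every successor in {q2, q5}} = {q5}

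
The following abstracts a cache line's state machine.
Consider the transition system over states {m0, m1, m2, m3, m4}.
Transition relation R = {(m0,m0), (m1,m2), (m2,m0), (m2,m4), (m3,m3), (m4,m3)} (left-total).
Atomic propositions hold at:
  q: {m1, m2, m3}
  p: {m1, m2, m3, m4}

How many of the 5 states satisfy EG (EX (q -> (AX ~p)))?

2

Sat(~p) = {m0}
Sat(AX ~p) = {s : every successor in {m0}} = {m0}
Sat(q -> (AX ~p)) = {m0, m4}
Sat(EX (q -> (AX ~p))) = {s : some successor in {m0, m4}} = {m0, m2}
EG (EX (q -> (AX ~p))): greatest fixpoint, start Z0 = {m0, m2}, keep only states in Sat with some successor in Z. Already a fixed point.
Sat(EG (EX (q -> (AX ~p)))) = {m0, m2}
|Sat(EG (EX (q -> (AX ~p))))| = |{m0, m2}| = 2.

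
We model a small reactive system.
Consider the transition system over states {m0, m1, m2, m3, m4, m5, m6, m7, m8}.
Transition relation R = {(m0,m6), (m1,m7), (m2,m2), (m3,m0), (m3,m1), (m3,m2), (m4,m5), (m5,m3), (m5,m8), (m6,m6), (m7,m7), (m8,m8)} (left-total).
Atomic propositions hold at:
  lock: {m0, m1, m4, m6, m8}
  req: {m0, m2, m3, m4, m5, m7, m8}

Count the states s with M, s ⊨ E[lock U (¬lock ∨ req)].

Sat(¬lock) = {m2, m3, m5, m7}
Sat(¬lock ∨ req) = {m0, m2, m3, m4, m5, m7, m8}
E[lock U (¬lock ∨ req)]: least fixpoint, start Z0 = Sat((¬lock ∨ req)) = {m0, m2, m3, m4, m5, m7, m8}, add states in Sat(lock) with some successor in Z. Z1 = {m0, m1, m2, m3, m4, m5, m7, m8}; fixed.
Sat(E[lock U (¬lock ∨ req)]) = {m0, m1, m2, m3, m4, m5, m7, m8}
|Sat(E[lock U (¬lock ∨ req)])| = |{m0, m1, m2, m3, m4, m5, m7, m8}| = 8.

8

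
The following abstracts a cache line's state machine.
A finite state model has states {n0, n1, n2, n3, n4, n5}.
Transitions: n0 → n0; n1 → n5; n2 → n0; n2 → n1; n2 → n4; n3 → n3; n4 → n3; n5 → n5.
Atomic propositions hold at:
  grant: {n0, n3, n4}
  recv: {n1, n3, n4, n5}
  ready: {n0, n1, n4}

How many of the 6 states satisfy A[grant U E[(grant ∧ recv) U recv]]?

Sat(grant ∧ recv) = {n3, n4}
E[(grant ∧ recv) U recv]: least fixpoint, start Z0 = Sat(recv) = {n1, n3, n4, n5}, add states in Sat(grant ∧ recv) with some successor in Z. Already a fixed point.
Sat(E[(grant ∧ recv) U recv]) = {n1, n3, n4, n5}
A[grant U E[(grant ∧ recv) U recv]]: least fixpoint, start Z0 = Sat(E[(grant ∧ recv) U recv]) = {n1, n3, n4, n5}, add states in Sat(grant) with every successor in Z. Already a fixed point.
Sat(A[grant U E[(grant ∧ recv) U recv]]) = {n1, n3, n4, n5}
|Sat(A[grant U E[(grant ∧ recv) U recv]])| = |{n1, n3, n4, n5}| = 4.

4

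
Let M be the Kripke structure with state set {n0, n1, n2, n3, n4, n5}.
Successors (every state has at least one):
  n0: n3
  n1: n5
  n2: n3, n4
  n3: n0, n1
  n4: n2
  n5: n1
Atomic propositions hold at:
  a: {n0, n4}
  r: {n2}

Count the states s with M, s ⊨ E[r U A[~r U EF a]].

4

Sat(~r) = {n0, n1, n3, n4, n5}
EF a: least fixpoint, start Z0 = {n0, n4}, add states with some successor in Z. Z1 = {n0, n2, n3, n4}; fixed.
Sat(EF a) = {n0, n2, n3, n4}
A[~r U EF a]: least fixpoint, start Z0 = Sat(EF a) = {n0, n2, n3, n4}, add states in Sat(~r) with every successor in Z. Already a fixed point.
Sat(A[~r U EF a]) = {n0, n2, n3, n4}
E[r U A[~r U EF a]]: least fixpoint, start Z0 = Sat(A[~r U EF a]) = {n0, n2, n3, n4}, add states in Sat(r) with some successor in Z. Already a fixed point.
Sat(E[r U A[~r U EF a]]) = {n0, n2, n3, n4}
|Sat(E[r U A[~r U EF a]])| = |{n0, n2, n3, n4}| = 4.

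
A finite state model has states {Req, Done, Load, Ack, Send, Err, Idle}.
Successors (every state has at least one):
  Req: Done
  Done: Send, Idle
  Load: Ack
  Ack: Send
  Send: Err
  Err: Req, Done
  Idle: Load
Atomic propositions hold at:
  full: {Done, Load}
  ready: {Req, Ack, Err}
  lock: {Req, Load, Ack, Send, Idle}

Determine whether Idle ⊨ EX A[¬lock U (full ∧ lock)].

Yes

Sat(¬lock) = {Done, Err}
Sat(full ∧ lock) = {Load}
A[¬lock U (full ∧ lock)]: least fixpoint, start Z0 = Sat((full ∧ lock)) = {Load}, add states in Sat(¬lock) with every successor in Z. Already a fixed point.
Sat(A[¬lock U (full ∧ lock)]) = {Load}
Sat(EX A[¬lock U (full ∧ lock)]) = {s : some successor in {Load}} = {Idle}
Idle ∈ Sat(EX A[¬lock U (full ∧ lock)]) = {Idle}, so the formula holds at Idle.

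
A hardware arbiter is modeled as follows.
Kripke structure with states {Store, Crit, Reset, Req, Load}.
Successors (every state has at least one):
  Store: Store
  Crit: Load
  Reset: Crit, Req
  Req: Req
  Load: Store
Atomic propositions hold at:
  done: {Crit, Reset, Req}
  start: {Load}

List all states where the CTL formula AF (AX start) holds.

Sat(AX start) = {s : every successor in {Load}} = {Crit}
AF (AX start): least fixpoint, start Z0 = {Crit}, add states with every successor in Z. Already a fixed point.
Sat(AF (AX start)) = {Crit}

{Crit}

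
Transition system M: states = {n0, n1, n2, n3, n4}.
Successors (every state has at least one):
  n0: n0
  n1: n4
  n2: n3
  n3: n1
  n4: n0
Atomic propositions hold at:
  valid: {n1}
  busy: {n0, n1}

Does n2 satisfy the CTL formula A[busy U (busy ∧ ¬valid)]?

Sat(¬valid) = {n0, n2, n3, n4}
Sat(busy ∧ ¬valid) = {n0}
A[busy U (busy ∧ ¬valid)]: least fixpoint, start Z0 = Sat((busy ∧ ¬valid)) = {n0}, add states in Sat(busy) with every successor in Z. Already a fixed point.
Sat(A[busy U (busy ∧ ¬valid)]) = {n0}
n2 ∉ Sat(A[busy U (busy ∧ ¬valid)]) = {n0}, so the formula does not hold at n2.

No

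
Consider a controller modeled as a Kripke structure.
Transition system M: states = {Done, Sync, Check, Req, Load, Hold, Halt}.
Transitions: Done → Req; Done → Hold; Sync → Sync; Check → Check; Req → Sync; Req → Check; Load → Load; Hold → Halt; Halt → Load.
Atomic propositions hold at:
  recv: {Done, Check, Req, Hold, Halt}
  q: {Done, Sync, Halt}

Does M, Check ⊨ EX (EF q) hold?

No

EF q: least fixpoint, start Z0 = {Done, Sync, Halt}, add states with some successor in Z. Z1 = {Done, Sync, Req, Hold, Halt}; fixed.
Sat(EF q) = {Done, Sync, Req, Hold, Halt}
Sat(EX (EF q)) = {s : some successor in {Done, Sync, Req, Hold, Halt}} = {Done, Sync, Req, Hold}
Check ∉ Sat(EX (EF q)) = {Done, Sync, Req, Hold}, so the formula does not hold at Check.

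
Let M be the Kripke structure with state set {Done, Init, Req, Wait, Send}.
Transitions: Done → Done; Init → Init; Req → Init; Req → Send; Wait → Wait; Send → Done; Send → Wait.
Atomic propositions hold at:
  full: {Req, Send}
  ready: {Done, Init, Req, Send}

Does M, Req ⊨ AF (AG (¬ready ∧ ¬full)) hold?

No

Sat(¬ready) = {Wait}
Sat(¬full) = {Done, Init, Wait}
Sat(¬ready ∧ ¬full) = {Wait}
AG (¬ready ∧ ¬full): greatest fixpoint, start Z0 = {Wait}, keep only states in Sat with every successor in Z. Already a fixed point.
Sat(AG (¬ready ∧ ¬full)) = {Wait}
AF (AG (¬ready ∧ ¬full)): least fixpoint, start Z0 = {Wait}, add states with every successor in Z. Already a fixed point.
Sat(AF (AG (¬ready ∧ ¬full))) = {Wait}
Req ∉ Sat(AF (AG (¬ready ∧ ¬full))) = {Wait}, so the formula does not hold at Req.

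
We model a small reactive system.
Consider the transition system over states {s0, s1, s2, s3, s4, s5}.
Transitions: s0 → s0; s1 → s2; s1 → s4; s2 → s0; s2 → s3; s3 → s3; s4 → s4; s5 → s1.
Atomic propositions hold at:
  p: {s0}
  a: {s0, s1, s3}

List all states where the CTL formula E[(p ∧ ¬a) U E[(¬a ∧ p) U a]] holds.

{s0, s1, s3}

Sat(¬a) = {s2, s4, s5}
Sat(p ∧ ¬a) = ∅
Sat(¬a ∧ p) = ∅
E[(¬a ∧ p) U a]: least fixpoint, start Z0 = Sat(a) = {s0, s1, s3}, add states in Sat(¬a ∧ p) with some successor in Z. Already a fixed point.
Sat(E[(¬a ∧ p) U a]) = {s0, s1, s3}
E[(p ∧ ¬a) U E[(¬a ∧ p) U a]]: least fixpoint, start Z0 = Sat(E[(¬a ∧ p) U a]) = {s0, s1, s3}, add states in Sat(p ∧ ¬a) with some successor in Z. Already a fixed point.
Sat(E[(p ∧ ¬a) U E[(¬a ∧ p) U a]]) = {s0, s1, s3}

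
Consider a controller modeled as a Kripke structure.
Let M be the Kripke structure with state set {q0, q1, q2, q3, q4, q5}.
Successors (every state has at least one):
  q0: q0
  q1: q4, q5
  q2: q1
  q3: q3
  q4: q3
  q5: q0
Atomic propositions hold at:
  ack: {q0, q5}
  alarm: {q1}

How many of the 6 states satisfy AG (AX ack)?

Sat(AX ack) = {s : every successor in {q0, q5}} = {q0, q5}
AG (AX ack): greatest fixpoint, start Z0 = {q0, q5}, keep only states in Sat with every successor in Z. Already a fixed point.
Sat(AG (AX ack)) = {q0, q5}
|Sat(AG (AX ack))| = |{q0, q5}| = 2.

2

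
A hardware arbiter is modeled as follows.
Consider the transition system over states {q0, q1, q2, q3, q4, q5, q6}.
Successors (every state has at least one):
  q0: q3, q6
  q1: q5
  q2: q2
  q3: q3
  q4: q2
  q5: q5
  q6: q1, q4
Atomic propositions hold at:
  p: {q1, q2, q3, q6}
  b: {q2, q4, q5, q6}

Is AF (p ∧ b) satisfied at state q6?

Yes

Sat(p ∧ b) = {q2, q6}
AF (p ∧ b): least fixpoint, start Z0 = {q2, q6}, add states with every successor in Z. Z1 = {q2, q4, q6}; fixed.
Sat(AF (p ∧ b)) = {q2, q4, q6}
q6 ∈ Sat(AF (p ∧ b)) = {q2, q4, q6}, so the formula holds at q6.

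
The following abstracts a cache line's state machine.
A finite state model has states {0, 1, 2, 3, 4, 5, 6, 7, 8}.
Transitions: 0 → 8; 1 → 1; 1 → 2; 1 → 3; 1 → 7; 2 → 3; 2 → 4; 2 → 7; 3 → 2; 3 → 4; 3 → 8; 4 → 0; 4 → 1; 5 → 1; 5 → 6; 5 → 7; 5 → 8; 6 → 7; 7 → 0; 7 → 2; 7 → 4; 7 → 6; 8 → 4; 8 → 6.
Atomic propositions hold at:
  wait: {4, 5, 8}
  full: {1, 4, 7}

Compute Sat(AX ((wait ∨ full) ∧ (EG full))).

{6}

Sat(wait ∨ full) = {1, 4, 5, 7, 8}
EG full: greatest fixpoint, start Z0 = {1, 4, 7}, keep only states in Sat with some successor in Z. Already a fixed point.
Sat(EG full) = {1, 4, 7}
Sat((wait ∨ full) ∧ (EG full)) = {1, 4, 7}
Sat(AX ((wait ∨ full) ∧ (EG full))) = {s : every successor in {1, 4, 7}} = {6}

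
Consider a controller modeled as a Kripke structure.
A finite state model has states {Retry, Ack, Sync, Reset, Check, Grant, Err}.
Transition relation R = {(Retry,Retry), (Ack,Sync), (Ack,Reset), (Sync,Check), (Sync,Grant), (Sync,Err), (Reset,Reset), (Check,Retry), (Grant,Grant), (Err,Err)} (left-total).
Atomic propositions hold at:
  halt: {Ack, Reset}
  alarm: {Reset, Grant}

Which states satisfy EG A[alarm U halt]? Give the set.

A[alarm U halt]: least fixpoint, start Z0 = Sat(halt) = {Ack, Reset}, add states in Sat(alarm) with every successor in Z. Already a fixed point.
Sat(A[alarm U halt]) = {Ack, Reset}
EG A[alarm U halt]: greatest fixpoint, start Z0 = {Ack, Reset}, keep only states in Sat with some successor in Z. Already a fixed point.
Sat(EG A[alarm U halt]) = {Ack, Reset}

{Ack, Reset}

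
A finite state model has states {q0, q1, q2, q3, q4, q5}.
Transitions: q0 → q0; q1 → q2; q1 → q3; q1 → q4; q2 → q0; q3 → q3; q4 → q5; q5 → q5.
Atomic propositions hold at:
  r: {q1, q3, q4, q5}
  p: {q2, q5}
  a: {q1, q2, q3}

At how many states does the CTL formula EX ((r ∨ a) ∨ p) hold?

Sat(r ∨ a) = {q1, q2, q3, q4, q5}
Sat((r ∨ a) ∨ p) = {q1, q2, q3, q4, q5}
Sat(EX ((r ∨ a) ∨ p)) = {s : some successor in {q1, q2, q3, q4, q5}} = {q1, q3, q4, q5}
|Sat(EX ((r ∨ a) ∨ p))| = |{q1, q3, q4, q5}| = 4.

4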